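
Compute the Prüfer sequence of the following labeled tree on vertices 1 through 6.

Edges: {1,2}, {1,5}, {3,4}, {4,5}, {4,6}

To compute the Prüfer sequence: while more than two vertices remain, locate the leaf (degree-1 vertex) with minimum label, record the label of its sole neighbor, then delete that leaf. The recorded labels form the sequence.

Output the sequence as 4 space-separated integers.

Step 1: leaves = {2,3,6}. Remove smallest leaf 2, emit neighbor 1.
Step 2: leaves = {1,3,6}. Remove smallest leaf 1, emit neighbor 5.
Step 3: leaves = {3,5,6}. Remove smallest leaf 3, emit neighbor 4.
Step 4: leaves = {5,6}. Remove smallest leaf 5, emit neighbor 4.
Done: 2 vertices remain (4, 6). Sequence = [1 5 4 4]

Answer: 1 5 4 4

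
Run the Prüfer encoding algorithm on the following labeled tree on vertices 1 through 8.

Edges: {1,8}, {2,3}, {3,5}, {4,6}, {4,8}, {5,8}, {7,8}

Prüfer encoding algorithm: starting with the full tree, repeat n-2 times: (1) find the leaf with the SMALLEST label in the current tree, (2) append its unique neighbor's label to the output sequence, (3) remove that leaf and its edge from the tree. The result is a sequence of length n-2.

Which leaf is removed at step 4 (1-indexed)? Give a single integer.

Answer: 5

Derivation:
Step 1: current leaves = {1,2,6,7}. Remove leaf 1 (neighbor: 8).
Step 2: current leaves = {2,6,7}. Remove leaf 2 (neighbor: 3).
Step 3: current leaves = {3,6,7}. Remove leaf 3 (neighbor: 5).
Step 4: current leaves = {5,6,7}. Remove leaf 5 (neighbor: 8).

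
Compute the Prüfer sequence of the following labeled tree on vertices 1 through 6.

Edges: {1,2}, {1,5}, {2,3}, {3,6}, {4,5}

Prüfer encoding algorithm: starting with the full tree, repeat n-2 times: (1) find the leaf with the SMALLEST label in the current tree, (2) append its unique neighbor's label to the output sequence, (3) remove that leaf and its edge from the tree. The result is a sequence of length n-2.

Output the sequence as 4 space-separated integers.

Step 1: leaves = {4,6}. Remove smallest leaf 4, emit neighbor 5.
Step 2: leaves = {5,6}. Remove smallest leaf 5, emit neighbor 1.
Step 3: leaves = {1,6}. Remove smallest leaf 1, emit neighbor 2.
Step 4: leaves = {2,6}. Remove smallest leaf 2, emit neighbor 3.
Done: 2 vertices remain (3, 6). Sequence = [5 1 2 3]

Answer: 5 1 2 3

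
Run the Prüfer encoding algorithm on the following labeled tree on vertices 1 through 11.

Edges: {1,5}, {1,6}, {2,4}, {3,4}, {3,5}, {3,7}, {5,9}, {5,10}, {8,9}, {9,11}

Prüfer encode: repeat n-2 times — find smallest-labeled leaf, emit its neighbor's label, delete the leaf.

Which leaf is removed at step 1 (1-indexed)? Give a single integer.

Step 1: current leaves = {2,6,7,8,10,11}. Remove leaf 2 (neighbor: 4).

Answer: 2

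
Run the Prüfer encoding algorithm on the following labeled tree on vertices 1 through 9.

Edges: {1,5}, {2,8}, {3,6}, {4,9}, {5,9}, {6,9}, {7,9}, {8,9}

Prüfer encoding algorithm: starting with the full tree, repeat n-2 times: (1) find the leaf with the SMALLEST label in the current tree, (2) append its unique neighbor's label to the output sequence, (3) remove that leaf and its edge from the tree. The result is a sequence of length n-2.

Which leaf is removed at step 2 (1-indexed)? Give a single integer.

Answer: 2

Derivation:
Step 1: current leaves = {1,2,3,4,7}. Remove leaf 1 (neighbor: 5).
Step 2: current leaves = {2,3,4,5,7}. Remove leaf 2 (neighbor: 8).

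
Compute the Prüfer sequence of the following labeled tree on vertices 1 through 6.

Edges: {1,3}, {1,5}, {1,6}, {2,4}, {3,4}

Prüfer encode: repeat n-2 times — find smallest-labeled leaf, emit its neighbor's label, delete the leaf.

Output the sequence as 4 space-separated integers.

Step 1: leaves = {2,5,6}. Remove smallest leaf 2, emit neighbor 4.
Step 2: leaves = {4,5,6}. Remove smallest leaf 4, emit neighbor 3.
Step 3: leaves = {3,5,6}. Remove smallest leaf 3, emit neighbor 1.
Step 4: leaves = {5,6}. Remove smallest leaf 5, emit neighbor 1.
Done: 2 vertices remain (1, 6). Sequence = [4 3 1 1]

Answer: 4 3 1 1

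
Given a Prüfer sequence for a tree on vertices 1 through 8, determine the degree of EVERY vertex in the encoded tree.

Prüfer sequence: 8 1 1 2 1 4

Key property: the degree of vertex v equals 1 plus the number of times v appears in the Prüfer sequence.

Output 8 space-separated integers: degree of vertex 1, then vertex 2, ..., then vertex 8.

Answer: 4 2 1 2 1 1 1 2

Derivation:
p_1 = 8: count[8] becomes 1
p_2 = 1: count[1] becomes 1
p_3 = 1: count[1] becomes 2
p_4 = 2: count[2] becomes 1
p_5 = 1: count[1] becomes 3
p_6 = 4: count[4] becomes 1
Degrees (1 + count): deg[1]=1+3=4, deg[2]=1+1=2, deg[3]=1+0=1, deg[4]=1+1=2, deg[5]=1+0=1, deg[6]=1+0=1, deg[7]=1+0=1, deg[8]=1+1=2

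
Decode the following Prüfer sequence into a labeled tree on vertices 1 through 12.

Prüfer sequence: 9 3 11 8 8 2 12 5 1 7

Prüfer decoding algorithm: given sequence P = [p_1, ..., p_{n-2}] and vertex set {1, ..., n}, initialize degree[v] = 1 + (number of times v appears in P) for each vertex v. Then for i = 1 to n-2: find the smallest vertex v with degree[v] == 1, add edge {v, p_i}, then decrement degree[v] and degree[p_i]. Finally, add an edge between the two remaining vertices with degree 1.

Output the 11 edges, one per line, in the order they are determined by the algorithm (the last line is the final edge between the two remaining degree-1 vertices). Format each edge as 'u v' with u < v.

Answer: 4 9
3 6
3 11
8 9
8 10
2 8
2 12
5 11
1 5
1 7
7 12

Derivation:
Initial degrees: {1:2, 2:2, 3:2, 4:1, 5:2, 6:1, 7:2, 8:3, 9:2, 10:1, 11:2, 12:2}
Step 1: smallest deg-1 vertex = 4, p_1 = 9. Add edge {4,9}. Now deg[4]=0, deg[9]=1.
Step 2: smallest deg-1 vertex = 6, p_2 = 3. Add edge {3,6}. Now deg[6]=0, deg[3]=1.
Step 3: smallest deg-1 vertex = 3, p_3 = 11. Add edge {3,11}. Now deg[3]=0, deg[11]=1.
Step 4: smallest deg-1 vertex = 9, p_4 = 8. Add edge {8,9}. Now deg[9]=0, deg[8]=2.
Step 5: smallest deg-1 vertex = 10, p_5 = 8. Add edge {8,10}. Now deg[10]=0, deg[8]=1.
Step 6: smallest deg-1 vertex = 8, p_6 = 2. Add edge {2,8}. Now deg[8]=0, deg[2]=1.
Step 7: smallest deg-1 vertex = 2, p_7 = 12. Add edge {2,12}. Now deg[2]=0, deg[12]=1.
Step 8: smallest deg-1 vertex = 11, p_8 = 5. Add edge {5,11}. Now deg[11]=0, deg[5]=1.
Step 9: smallest deg-1 vertex = 5, p_9 = 1. Add edge {1,5}. Now deg[5]=0, deg[1]=1.
Step 10: smallest deg-1 vertex = 1, p_10 = 7. Add edge {1,7}. Now deg[1]=0, deg[7]=1.
Final: two remaining deg-1 vertices are 7, 12. Add edge {7,12}.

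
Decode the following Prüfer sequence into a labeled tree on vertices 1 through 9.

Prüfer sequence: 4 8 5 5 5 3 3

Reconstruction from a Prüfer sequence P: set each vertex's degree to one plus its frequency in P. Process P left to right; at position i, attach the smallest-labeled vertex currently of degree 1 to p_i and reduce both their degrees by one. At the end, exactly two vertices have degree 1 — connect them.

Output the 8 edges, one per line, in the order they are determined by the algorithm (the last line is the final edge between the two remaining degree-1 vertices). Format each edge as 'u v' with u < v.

Initial degrees: {1:1, 2:1, 3:3, 4:2, 5:4, 6:1, 7:1, 8:2, 9:1}
Step 1: smallest deg-1 vertex = 1, p_1 = 4. Add edge {1,4}. Now deg[1]=0, deg[4]=1.
Step 2: smallest deg-1 vertex = 2, p_2 = 8. Add edge {2,8}. Now deg[2]=0, deg[8]=1.
Step 3: smallest deg-1 vertex = 4, p_3 = 5. Add edge {4,5}. Now deg[4]=0, deg[5]=3.
Step 4: smallest deg-1 vertex = 6, p_4 = 5. Add edge {5,6}. Now deg[6]=0, deg[5]=2.
Step 5: smallest deg-1 vertex = 7, p_5 = 5. Add edge {5,7}. Now deg[7]=0, deg[5]=1.
Step 6: smallest deg-1 vertex = 5, p_6 = 3. Add edge {3,5}. Now deg[5]=0, deg[3]=2.
Step 7: smallest deg-1 vertex = 8, p_7 = 3. Add edge {3,8}. Now deg[8]=0, deg[3]=1.
Final: two remaining deg-1 vertices are 3, 9. Add edge {3,9}.

Answer: 1 4
2 8
4 5
5 6
5 7
3 5
3 8
3 9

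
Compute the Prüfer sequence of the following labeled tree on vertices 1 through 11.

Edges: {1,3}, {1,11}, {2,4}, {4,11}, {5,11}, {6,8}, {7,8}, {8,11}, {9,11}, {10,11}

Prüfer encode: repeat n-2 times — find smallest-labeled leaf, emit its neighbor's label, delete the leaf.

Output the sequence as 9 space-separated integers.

Step 1: leaves = {2,3,5,6,7,9,10}. Remove smallest leaf 2, emit neighbor 4.
Step 2: leaves = {3,4,5,6,7,9,10}. Remove smallest leaf 3, emit neighbor 1.
Step 3: leaves = {1,4,5,6,7,9,10}. Remove smallest leaf 1, emit neighbor 11.
Step 4: leaves = {4,5,6,7,9,10}. Remove smallest leaf 4, emit neighbor 11.
Step 5: leaves = {5,6,7,9,10}. Remove smallest leaf 5, emit neighbor 11.
Step 6: leaves = {6,7,9,10}. Remove smallest leaf 6, emit neighbor 8.
Step 7: leaves = {7,9,10}. Remove smallest leaf 7, emit neighbor 8.
Step 8: leaves = {8,9,10}. Remove smallest leaf 8, emit neighbor 11.
Step 9: leaves = {9,10}. Remove smallest leaf 9, emit neighbor 11.
Done: 2 vertices remain (10, 11). Sequence = [4 1 11 11 11 8 8 11 11]

Answer: 4 1 11 11 11 8 8 11 11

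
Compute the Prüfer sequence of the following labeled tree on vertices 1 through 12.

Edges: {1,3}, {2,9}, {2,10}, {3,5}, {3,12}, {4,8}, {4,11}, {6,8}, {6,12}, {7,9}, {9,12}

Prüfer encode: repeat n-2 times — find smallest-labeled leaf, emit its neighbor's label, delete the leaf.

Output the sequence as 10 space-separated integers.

Step 1: leaves = {1,5,7,10,11}. Remove smallest leaf 1, emit neighbor 3.
Step 2: leaves = {5,7,10,11}. Remove smallest leaf 5, emit neighbor 3.
Step 3: leaves = {3,7,10,11}. Remove smallest leaf 3, emit neighbor 12.
Step 4: leaves = {7,10,11}. Remove smallest leaf 7, emit neighbor 9.
Step 5: leaves = {10,11}. Remove smallest leaf 10, emit neighbor 2.
Step 6: leaves = {2,11}. Remove smallest leaf 2, emit neighbor 9.
Step 7: leaves = {9,11}. Remove smallest leaf 9, emit neighbor 12.
Step 8: leaves = {11,12}. Remove smallest leaf 11, emit neighbor 4.
Step 9: leaves = {4,12}. Remove smallest leaf 4, emit neighbor 8.
Step 10: leaves = {8,12}. Remove smallest leaf 8, emit neighbor 6.
Done: 2 vertices remain (6, 12). Sequence = [3 3 12 9 2 9 12 4 8 6]

Answer: 3 3 12 9 2 9 12 4 8 6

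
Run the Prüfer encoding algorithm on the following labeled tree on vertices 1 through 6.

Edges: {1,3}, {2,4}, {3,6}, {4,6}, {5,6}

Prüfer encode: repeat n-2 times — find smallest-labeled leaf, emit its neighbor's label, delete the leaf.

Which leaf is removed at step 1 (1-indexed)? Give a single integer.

Step 1: current leaves = {1,2,5}. Remove leaf 1 (neighbor: 3).

Answer: 1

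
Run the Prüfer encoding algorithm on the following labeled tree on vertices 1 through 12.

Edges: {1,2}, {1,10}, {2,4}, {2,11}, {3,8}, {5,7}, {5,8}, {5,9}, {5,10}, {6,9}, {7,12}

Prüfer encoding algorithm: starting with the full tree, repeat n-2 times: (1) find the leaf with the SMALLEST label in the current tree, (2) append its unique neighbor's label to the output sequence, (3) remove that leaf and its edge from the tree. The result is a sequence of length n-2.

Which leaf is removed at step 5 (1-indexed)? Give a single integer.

Step 1: current leaves = {3,4,6,11,12}. Remove leaf 3 (neighbor: 8).
Step 2: current leaves = {4,6,8,11,12}. Remove leaf 4 (neighbor: 2).
Step 3: current leaves = {6,8,11,12}. Remove leaf 6 (neighbor: 9).
Step 4: current leaves = {8,9,11,12}. Remove leaf 8 (neighbor: 5).
Step 5: current leaves = {9,11,12}. Remove leaf 9 (neighbor: 5).

Answer: 9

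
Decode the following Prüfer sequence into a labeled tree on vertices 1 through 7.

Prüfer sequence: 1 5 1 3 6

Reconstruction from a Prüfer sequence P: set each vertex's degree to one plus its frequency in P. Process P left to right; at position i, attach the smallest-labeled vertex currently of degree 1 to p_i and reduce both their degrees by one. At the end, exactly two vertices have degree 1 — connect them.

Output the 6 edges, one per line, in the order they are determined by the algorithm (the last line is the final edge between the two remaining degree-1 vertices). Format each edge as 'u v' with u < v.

Answer: 1 2
4 5
1 5
1 3
3 6
6 7

Derivation:
Initial degrees: {1:3, 2:1, 3:2, 4:1, 5:2, 6:2, 7:1}
Step 1: smallest deg-1 vertex = 2, p_1 = 1. Add edge {1,2}. Now deg[2]=0, deg[1]=2.
Step 2: smallest deg-1 vertex = 4, p_2 = 5. Add edge {4,5}. Now deg[4]=0, deg[5]=1.
Step 3: smallest deg-1 vertex = 5, p_3 = 1. Add edge {1,5}. Now deg[5]=0, deg[1]=1.
Step 4: smallest deg-1 vertex = 1, p_4 = 3. Add edge {1,3}. Now deg[1]=0, deg[3]=1.
Step 5: smallest deg-1 vertex = 3, p_5 = 6. Add edge {3,6}. Now deg[3]=0, deg[6]=1.
Final: two remaining deg-1 vertices are 6, 7. Add edge {6,7}.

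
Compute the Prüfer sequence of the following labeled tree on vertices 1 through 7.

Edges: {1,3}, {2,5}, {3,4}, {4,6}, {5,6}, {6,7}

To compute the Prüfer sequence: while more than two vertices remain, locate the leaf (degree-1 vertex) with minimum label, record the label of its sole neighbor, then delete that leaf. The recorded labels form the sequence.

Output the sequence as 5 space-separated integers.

Step 1: leaves = {1,2,7}. Remove smallest leaf 1, emit neighbor 3.
Step 2: leaves = {2,3,7}. Remove smallest leaf 2, emit neighbor 5.
Step 3: leaves = {3,5,7}. Remove smallest leaf 3, emit neighbor 4.
Step 4: leaves = {4,5,7}. Remove smallest leaf 4, emit neighbor 6.
Step 5: leaves = {5,7}. Remove smallest leaf 5, emit neighbor 6.
Done: 2 vertices remain (6, 7). Sequence = [3 5 4 6 6]

Answer: 3 5 4 6 6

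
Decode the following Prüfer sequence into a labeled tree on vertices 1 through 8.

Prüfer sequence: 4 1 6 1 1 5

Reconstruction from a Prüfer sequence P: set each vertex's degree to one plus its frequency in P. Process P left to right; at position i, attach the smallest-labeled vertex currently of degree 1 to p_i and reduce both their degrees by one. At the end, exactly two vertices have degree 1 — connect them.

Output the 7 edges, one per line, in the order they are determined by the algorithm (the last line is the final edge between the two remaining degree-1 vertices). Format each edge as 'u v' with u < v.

Initial degrees: {1:4, 2:1, 3:1, 4:2, 5:2, 6:2, 7:1, 8:1}
Step 1: smallest deg-1 vertex = 2, p_1 = 4. Add edge {2,4}. Now deg[2]=0, deg[4]=1.
Step 2: smallest deg-1 vertex = 3, p_2 = 1. Add edge {1,3}. Now deg[3]=0, deg[1]=3.
Step 3: smallest deg-1 vertex = 4, p_3 = 6. Add edge {4,6}. Now deg[4]=0, deg[6]=1.
Step 4: smallest deg-1 vertex = 6, p_4 = 1. Add edge {1,6}. Now deg[6]=0, deg[1]=2.
Step 5: smallest deg-1 vertex = 7, p_5 = 1. Add edge {1,7}. Now deg[7]=0, deg[1]=1.
Step 6: smallest deg-1 vertex = 1, p_6 = 5. Add edge {1,5}. Now deg[1]=0, deg[5]=1.
Final: two remaining deg-1 vertices are 5, 8. Add edge {5,8}.

Answer: 2 4
1 3
4 6
1 6
1 7
1 5
5 8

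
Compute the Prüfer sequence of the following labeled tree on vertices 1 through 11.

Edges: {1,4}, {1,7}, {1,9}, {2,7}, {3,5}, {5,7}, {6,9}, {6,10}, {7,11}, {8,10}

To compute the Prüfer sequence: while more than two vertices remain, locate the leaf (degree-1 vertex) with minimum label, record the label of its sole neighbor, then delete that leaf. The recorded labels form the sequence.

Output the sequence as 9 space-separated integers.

Answer: 7 5 1 7 10 6 9 1 7

Derivation:
Step 1: leaves = {2,3,4,8,11}. Remove smallest leaf 2, emit neighbor 7.
Step 2: leaves = {3,4,8,11}. Remove smallest leaf 3, emit neighbor 5.
Step 3: leaves = {4,5,8,11}. Remove smallest leaf 4, emit neighbor 1.
Step 4: leaves = {5,8,11}. Remove smallest leaf 5, emit neighbor 7.
Step 5: leaves = {8,11}. Remove smallest leaf 8, emit neighbor 10.
Step 6: leaves = {10,11}. Remove smallest leaf 10, emit neighbor 6.
Step 7: leaves = {6,11}. Remove smallest leaf 6, emit neighbor 9.
Step 8: leaves = {9,11}. Remove smallest leaf 9, emit neighbor 1.
Step 9: leaves = {1,11}. Remove smallest leaf 1, emit neighbor 7.
Done: 2 vertices remain (7, 11). Sequence = [7 5 1 7 10 6 9 1 7]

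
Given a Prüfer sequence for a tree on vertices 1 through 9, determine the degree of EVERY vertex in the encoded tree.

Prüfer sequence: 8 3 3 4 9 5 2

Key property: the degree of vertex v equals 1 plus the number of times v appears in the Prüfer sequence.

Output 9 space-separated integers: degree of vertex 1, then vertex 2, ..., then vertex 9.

Answer: 1 2 3 2 2 1 1 2 2

Derivation:
p_1 = 8: count[8] becomes 1
p_2 = 3: count[3] becomes 1
p_3 = 3: count[3] becomes 2
p_4 = 4: count[4] becomes 1
p_5 = 9: count[9] becomes 1
p_6 = 5: count[5] becomes 1
p_7 = 2: count[2] becomes 1
Degrees (1 + count): deg[1]=1+0=1, deg[2]=1+1=2, deg[3]=1+2=3, deg[4]=1+1=2, deg[5]=1+1=2, deg[6]=1+0=1, deg[7]=1+0=1, deg[8]=1+1=2, deg[9]=1+1=2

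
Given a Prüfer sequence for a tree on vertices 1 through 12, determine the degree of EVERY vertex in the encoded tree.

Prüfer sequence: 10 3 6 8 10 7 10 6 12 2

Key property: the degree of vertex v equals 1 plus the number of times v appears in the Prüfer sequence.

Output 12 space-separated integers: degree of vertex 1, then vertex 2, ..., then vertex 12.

p_1 = 10: count[10] becomes 1
p_2 = 3: count[3] becomes 1
p_3 = 6: count[6] becomes 1
p_4 = 8: count[8] becomes 1
p_5 = 10: count[10] becomes 2
p_6 = 7: count[7] becomes 1
p_7 = 10: count[10] becomes 3
p_8 = 6: count[6] becomes 2
p_9 = 12: count[12] becomes 1
p_10 = 2: count[2] becomes 1
Degrees (1 + count): deg[1]=1+0=1, deg[2]=1+1=2, deg[3]=1+1=2, deg[4]=1+0=1, deg[5]=1+0=1, deg[6]=1+2=3, deg[7]=1+1=2, deg[8]=1+1=2, deg[9]=1+0=1, deg[10]=1+3=4, deg[11]=1+0=1, deg[12]=1+1=2

Answer: 1 2 2 1 1 3 2 2 1 4 1 2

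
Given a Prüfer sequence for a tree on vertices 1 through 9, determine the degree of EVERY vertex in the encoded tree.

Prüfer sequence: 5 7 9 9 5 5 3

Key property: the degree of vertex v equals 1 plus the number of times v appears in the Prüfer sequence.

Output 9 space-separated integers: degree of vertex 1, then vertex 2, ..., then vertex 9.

p_1 = 5: count[5] becomes 1
p_2 = 7: count[7] becomes 1
p_3 = 9: count[9] becomes 1
p_4 = 9: count[9] becomes 2
p_5 = 5: count[5] becomes 2
p_6 = 5: count[5] becomes 3
p_7 = 3: count[3] becomes 1
Degrees (1 + count): deg[1]=1+0=1, deg[2]=1+0=1, deg[3]=1+1=2, deg[4]=1+0=1, deg[5]=1+3=4, deg[6]=1+0=1, deg[7]=1+1=2, deg[8]=1+0=1, deg[9]=1+2=3

Answer: 1 1 2 1 4 1 2 1 3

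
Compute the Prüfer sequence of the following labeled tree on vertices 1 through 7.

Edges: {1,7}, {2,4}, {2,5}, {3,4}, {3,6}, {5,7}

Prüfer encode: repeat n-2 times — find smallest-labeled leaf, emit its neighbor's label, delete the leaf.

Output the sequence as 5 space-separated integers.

Step 1: leaves = {1,6}. Remove smallest leaf 1, emit neighbor 7.
Step 2: leaves = {6,7}. Remove smallest leaf 6, emit neighbor 3.
Step 3: leaves = {3,7}. Remove smallest leaf 3, emit neighbor 4.
Step 4: leaves = {4,7}. Remove smallest leaf 4, emit neighbor 2.
Step 5: leaves = {2,7}. Remove smallest leaf 2, emit neighbor 5.
Done: 2 vertices remain (5, 7). Sequence = [7 3 4 2 5]

Answer: 7 3 4 2 5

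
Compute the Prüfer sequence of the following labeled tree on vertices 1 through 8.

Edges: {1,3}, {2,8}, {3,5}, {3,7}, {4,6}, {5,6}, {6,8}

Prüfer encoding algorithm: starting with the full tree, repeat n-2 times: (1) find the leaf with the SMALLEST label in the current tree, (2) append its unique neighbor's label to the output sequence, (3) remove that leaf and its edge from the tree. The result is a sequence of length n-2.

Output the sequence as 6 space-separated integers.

Answer: 3 8 6 3 5 6

Derivation:
Step 1: leaves = {1,2,4,7}. Remove smallest leaf 1, emit neighbor 3.
Step 2: leaves = {2,4,7}. Remove smallest leaf 2, emit neighbor 8.
Step 3: leaves = {4,7,8}. Remove smallest leaf 4, emit neighbor 6.
Step 4: leaves = {7,8}. Remove smallest leaf 7, emit neighbor 3.
Step 5: leaves = {3,8}. Remove smallest leaf 3, emit neighbor 5.
Step 6: leaves = {5,8}. Remove smallest leaf 5, emit neighbor 6.
Done: 2 vertices remain (6, 8). Sequence = [3 8 6 3 5 6]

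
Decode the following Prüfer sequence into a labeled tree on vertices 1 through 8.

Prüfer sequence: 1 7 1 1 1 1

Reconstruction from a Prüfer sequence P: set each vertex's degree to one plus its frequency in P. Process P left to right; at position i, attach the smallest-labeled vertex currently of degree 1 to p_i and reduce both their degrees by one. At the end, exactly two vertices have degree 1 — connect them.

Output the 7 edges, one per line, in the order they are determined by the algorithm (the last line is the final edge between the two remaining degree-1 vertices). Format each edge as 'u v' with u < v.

Answer: 1 2
3 7
1 4
1 5
1 6
1 7
1 8

Derivation:
Initial degrees: {1:6, 2:1, 3:1, 4:1, 5:1, 6:1, 7:2, 8:1}
Step 1: smallest deg-1 vertex = 2, p_1 = 1. Add edge {1,2}. Now deg[2]=0, deg[1]=5.
Step 2: smallest deg-1 vertex = 3, p_2 = 7. Add edge {3,7}. Now deg[3]=0, deg[7]=1.
Step 3: smallest deg-1 vertex = 4, p_3 = 1. Add edge {1,4}. Now deg[4]=0, deg[1]=4.
Step 4: smallest deg-1 vertex = 5, p_4 = 1. Add edge {1,5}. Now deg[5]=0, deg[1]=3.
Step 5: smallest deg-1 vertex = 6, p_5 = 1. Add edge {1,6}. Now deg[6]=0, deg[1]=2.
Step 6: smallest deg-1 vertex = 7, p_6 = 1. Add edge {1,7}. Now deg[7]=0, deg[1]=1.
Final: two remaining deg-1 vertices are 1, 8. Add edge {1,8}.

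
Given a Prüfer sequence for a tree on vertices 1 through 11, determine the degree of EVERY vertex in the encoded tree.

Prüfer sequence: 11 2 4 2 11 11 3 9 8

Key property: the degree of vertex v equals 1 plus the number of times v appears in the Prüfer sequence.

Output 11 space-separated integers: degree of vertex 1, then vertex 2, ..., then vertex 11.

Answer: 1 3 2 2 1 1 1 2 2 1 4

Derivation:
p_1 = 11: count[11] becomes 1
p_2 = 2: count[2] becomes 1
p_3 = 4: count[4] becomes 1
p_4 = 2: count[2] becomes 2
p_5 = 11: count[11] becomes 2
p_6 = 11: count[11] becomes 3
p_7 = 3: count[3] becomes 1
p_8 = 9: count[9] becomes 1
p_9 = 8: count[8] becomes 1
Degrees (1 + count): deg[1]=1+0=1, deg[2]=1+2=3, deg[3]=1+1=2, deg[4]=1+1=2, deg[5]=1+0=1, deg[6]=1+0=1, deg[7]=1+0=1, deg[8]=1+1=2, deg[9]=1+1=2, deg[10]=1+0=1, deg[11]=1+3=4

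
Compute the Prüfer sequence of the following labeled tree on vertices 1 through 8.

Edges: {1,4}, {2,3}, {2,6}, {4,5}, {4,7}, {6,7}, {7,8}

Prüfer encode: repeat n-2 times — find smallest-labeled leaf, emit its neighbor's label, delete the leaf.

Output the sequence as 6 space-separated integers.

Answer: 4 2 6 4 7 7

Derivation:
Step 1: leaves = {1,3,5,8}. Remove smallest leaf 1, emit neighbor 4.
Step 2: leaves = {3,5,8}. Remove smallest leaf 3, emit neighbor 2.
Step 3: leaves = {2,5,8}. Remove smallest leaf 2, emit neighbor 6.
Step 4: leaves = {5,6,8}. Remove smallest leaf 5, emit neighbor 4.
Step 5: leaves = {4,6,8}. Remove smallest leaf 4, emit neighbor 7.
Step 6: leaves = {6,8}. Remove smallest leaf 6, emit neighbor 7.
Done: 2 vertices remain (7, 8). Sequence = [4 2 6 4 7 7]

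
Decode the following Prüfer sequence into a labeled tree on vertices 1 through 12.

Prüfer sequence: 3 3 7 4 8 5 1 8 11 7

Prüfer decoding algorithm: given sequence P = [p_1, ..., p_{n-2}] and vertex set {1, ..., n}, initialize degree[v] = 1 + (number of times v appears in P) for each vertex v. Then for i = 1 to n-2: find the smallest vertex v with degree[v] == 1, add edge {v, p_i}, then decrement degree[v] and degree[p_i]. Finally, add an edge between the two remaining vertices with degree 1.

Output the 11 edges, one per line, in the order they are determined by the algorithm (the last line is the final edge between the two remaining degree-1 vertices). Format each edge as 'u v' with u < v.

Answer: 2 3
3 6
3 7
4 9
4 8
5 10
1 5
1 8
8 11
7 11
7 12

Derivation:
Initial degrees: {1:2, 2:1, 3:3, 4:2, 5:2, 6:1, 7:3, 8:3, 9:1, 10:1, 11:2, 12:1}
Step 1: smallest deg-1 vertex = 2, p_1 = 3. Add edge {2,3}. Now deg[2]=0, deg[3]=2.
Step 2: smallest deg-1 vertex = 6, p_2 = 3. Add edge {3,6}. Now deg[6]=0, deg[3]=1.
Step 3: smallest deg-1 vertex = 3, p_3 = 7. Add edge {3,7}. Now deg[3]=0, deg[7]=2.
Step 4: smallest deg-1 vertex = 9, p_4 = 4. Add edge {4,9}. Now deg[9]=0, deg[4]=1.
Step 5: smallest deg-1 vertex = 4, p_5 = 8. Add edge {4,8}. Now deg[4]=0, deg[8]=2.
Step 6: smallest deg-1 vertex = 10, p_6 = 5. Add edge {5,10}. Now deg[10]=0, deg[5]=1.
Step 7: smallest deg-1 vertex = 5, p_7 = 1. Add edge {1,5}. Now deg[5]=0, deg[1]=1.
Step 8: smallest deg-1 vertex = 1, p_8 = 8. Add edge {1,8}. Now deg[1]=0, deg[8]=1.
Step 9: smallest deg-1 vertex = 8, p_9 = 11. Add edge {8,11}. Now deg[8]=0, deg[11]=1.
Step 10: smallest deg-1 vertex = 11, p_10 = 7. Add edge {7,11}. Now deg[11]=0, deg[7]=1.
Final: two remaining deg-1 vertices are 7, 12. Add edge {7,12}.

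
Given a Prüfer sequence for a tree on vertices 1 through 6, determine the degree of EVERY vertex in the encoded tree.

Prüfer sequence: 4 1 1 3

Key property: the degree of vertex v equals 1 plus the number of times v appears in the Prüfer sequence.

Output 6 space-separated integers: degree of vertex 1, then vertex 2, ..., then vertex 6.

Answer: 3 1 2 2 1 1

Derivation:
p_1 = 4: count[4] becomes 1
p_2 = 1: count[1] becomes 1
p_3 = 1: count[1] becomes 2
p_4 = 3: count[3] becomes 1
Degrees (1 + count): deg[1]=1+2=3, deg[2]=1+0=1, deg[3]=1+1=2, deg[4]=1+1=2, deg[5]=1+0=1, deg[6]=1+0=1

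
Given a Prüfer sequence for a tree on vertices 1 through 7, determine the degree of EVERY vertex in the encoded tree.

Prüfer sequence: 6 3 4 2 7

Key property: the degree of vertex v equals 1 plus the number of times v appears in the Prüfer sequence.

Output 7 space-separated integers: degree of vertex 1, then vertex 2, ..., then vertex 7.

Answer: 1 2 2 2 1 2 2

Derivation:
p_1 = 6: count[6] becomes 1
p_2 = 3: count[3] becomes 1
p_3 = 4: count[4] becomes 1
p_4 = 2: count[2] becomes 1
p_5 = 7: count[7] becomes 1
Degrees (1 + count): deg[1]=1+0=1, deg[2]=1+1=2, deg[3]=1+1=2, deg[4]=1+1=2, deg[5]=1+0=1, deg[6]=1+1=2, deg[7]=1+1=2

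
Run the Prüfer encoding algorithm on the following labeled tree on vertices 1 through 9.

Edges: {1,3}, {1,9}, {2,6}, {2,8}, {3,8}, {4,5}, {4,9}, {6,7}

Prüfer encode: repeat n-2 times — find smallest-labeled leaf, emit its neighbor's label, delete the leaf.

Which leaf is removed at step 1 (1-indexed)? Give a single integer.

Answer: 5

Derivation:
Step 1: current leaves = {5,7}. Remove leaf 5 (neighbor: 4).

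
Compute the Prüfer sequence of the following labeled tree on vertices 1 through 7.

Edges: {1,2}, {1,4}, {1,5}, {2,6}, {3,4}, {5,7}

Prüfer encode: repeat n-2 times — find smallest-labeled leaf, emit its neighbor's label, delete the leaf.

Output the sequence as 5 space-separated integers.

Answer: 4 1 2 1 5

Derivation:
Step 1: leaves = {3,6,7}. Remove smallest leaf 3, emit neighbor 4.
Step 2: leaves = {4,6,7}. Remove smallest leaf 4, emit neighbor 1.
Step 3: leaves = {6,7}. Remove smallest leaf 6, emit neighbor 2.
Step 4: leaves = {2,7}. Remove smallest leaf 2, emit neighbor 1.
Step 5: leaves = {1,7}. Remove smallest leaf 1, emit neighbor 5.
Done: 2 vertices remain (5, 7). Sequence = [4 1 2 1 5]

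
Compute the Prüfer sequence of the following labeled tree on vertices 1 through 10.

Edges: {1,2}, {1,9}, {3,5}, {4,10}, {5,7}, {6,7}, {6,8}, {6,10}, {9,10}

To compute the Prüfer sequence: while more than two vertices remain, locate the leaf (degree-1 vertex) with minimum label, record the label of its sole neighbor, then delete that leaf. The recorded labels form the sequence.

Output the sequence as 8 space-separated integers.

Step 1: leaves = {2,3,4,8}. Remove smallest leaf 2, emit neighbor 1.
Step 2: leaves = {1,3,4,8}. Remove smallest leaf 1, emit neighbor 9.
Step 3: leaves = {3,4,8,9}. Remove smallest leaf 3, emit neighbor 5.
Step 4: leaves = {4,5,8,9}. Remove smallest leaf 4, emit neighbor 10.
Step 5: leaves = {5,8,9}. Remove smallest leaf 5, emit neighbor 7.
Step 6: leaves = {7,8,9}. Remove smallest leaf 7, emit neighbor 6.
Step 7: leaves = {8,9}. Remove smallest leaf 8, emit neighbor 6.
Step 8: leaves = {6,9}. Remove smallest leaf 6, emit neighbor 10.
Done: 2 vertices remain (9, 10). Sequence = [1 9 5 10 7 6 6 10]

Answer: 1 9 5 10 7 6 6 10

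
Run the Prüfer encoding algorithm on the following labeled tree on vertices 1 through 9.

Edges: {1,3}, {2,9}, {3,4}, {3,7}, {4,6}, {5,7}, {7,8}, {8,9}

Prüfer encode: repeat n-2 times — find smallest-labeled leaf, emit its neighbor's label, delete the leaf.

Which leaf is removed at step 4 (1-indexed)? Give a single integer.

Answer: 6

Derivation:
Step 1: current leaves = {1,2,5,6}. Remove leaf 1 (neighbor: 3).
Step 2: current leaves = {2,5,6}. Remove leaf 2 (neighbor: 9).
Step 3: current leaves = {5,6,9}. Remove leaf 5 (neighbor: 7).
Step 4: current leaves = {6,9}. Remove leaf 6 (neighbor: 4).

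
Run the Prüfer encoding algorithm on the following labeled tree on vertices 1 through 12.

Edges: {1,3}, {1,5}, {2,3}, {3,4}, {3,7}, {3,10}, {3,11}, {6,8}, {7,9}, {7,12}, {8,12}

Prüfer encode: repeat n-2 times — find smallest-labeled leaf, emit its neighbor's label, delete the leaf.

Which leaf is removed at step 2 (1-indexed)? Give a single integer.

Answer: 4

Derivation:
Step 1: current leaves = {2,4,5,6,9,10,11}. Remove leaf 2 (neighbor: 3).
Step 2: current leaves = {4,5,6,9,10,11}. Remove leaf 4 (neighbor: 3).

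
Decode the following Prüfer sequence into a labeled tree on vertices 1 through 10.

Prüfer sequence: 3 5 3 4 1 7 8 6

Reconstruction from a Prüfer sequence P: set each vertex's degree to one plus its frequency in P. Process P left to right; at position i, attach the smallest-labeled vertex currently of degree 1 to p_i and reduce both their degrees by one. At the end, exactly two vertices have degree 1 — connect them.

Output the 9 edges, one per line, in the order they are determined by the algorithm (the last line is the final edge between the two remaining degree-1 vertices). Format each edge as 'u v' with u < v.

Answer: 2 3
5 9
3 5
3 4
1 4
1 7
7 8
6 8
6 10

Derivation:
Initial degrees: {1:2, 2:1, 3:3, 4:2, 5:2, 6:2, 7:2, 8:2, 9:1, 10:1}
Step 1: smallest deg-1 vertex = 2, p_1 = 3. Add edge {2,3}. Now deg[2]=0, deg[3]=2.
Step 2: smallest deg-1 vertex = 9, p_2 = 5. Add edge {5,9}. Now deg[9]=0, deg[5]=1.
Step 3: smallest deg-1 vertex = 5, p_3 = 3. Add edge {3,5}. Now deg[5]=0, deg[3]=1.
Step 4: smallest deg-1 vertex = 3, p_4 = 4. Add edge {3,4}. Now deg[3]=0, deg[4]=1.
Step 5: smallest deg-1 vertex = 4, p_5 = 1. Add edge {1,4}. Now deg[4]=0, deg[1]=1.
Step 6: smallest deg-1 vertex = 1, p_6 = 7. Add edge {1,7}. Now deg[1]=0, deg[7]=1.
Step 7: smallest deg-1 vertex = 7, p_7 = 8. Add edge {7,8}. Now deg[7]=0, deg[8]=1.
Step 8: smallest deg-1 vertex = 8, p_8 = 6. Add edge {6,8}. Now deg[8]=0, deg[6]=1.
Final: two remaining deg-1 vertices are 6, 10. Add edge {6,10}.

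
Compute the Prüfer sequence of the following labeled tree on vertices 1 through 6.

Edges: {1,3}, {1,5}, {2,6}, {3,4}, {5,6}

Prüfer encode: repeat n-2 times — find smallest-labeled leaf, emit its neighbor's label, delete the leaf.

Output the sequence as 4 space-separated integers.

Answer: 6 3 1 5

Derivation:
Step 1: leaves = {2,4}. Remove smallest leaf 2, emit neighbor 6.
Step 2: leaves = {4,6}. Remove smallest leaf 4, emit neighbor 3.
Step 3: leaves = {3,6}. Remove smallest leaf 3, emit neighbor 1.
Step 4: leaves = {1,6}. Remove smallest leaf 1, emit neighbor 5.
Done: 2 vertices remain (5, 6). Sequence = [6 3 1 5]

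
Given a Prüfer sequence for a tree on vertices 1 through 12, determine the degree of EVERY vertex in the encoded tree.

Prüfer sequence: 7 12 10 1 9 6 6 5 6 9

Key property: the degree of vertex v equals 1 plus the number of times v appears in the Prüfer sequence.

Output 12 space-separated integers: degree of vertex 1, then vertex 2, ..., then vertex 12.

Answer: 2 1 1 1 2 4 2 1 3 2 1 2

Derivation:
p_1 = 7: count[7] becomes 1
p_2 = 12: count[12] becomes 1
p_3 = 10: count[10] becomes 1
p_4 = 1: count[1] becomes 1
p_5 = 9: count[9] becomes 1
p_6 = 6: count[6] becomes 1
p_7 = 6: count[6] becomes 2
p_8 = 5: count[5] becomes 1
p_9 = 6: count[6] becomes 3
p_10 = 9: count[9] becomes 2
Degrees (1 + count): deg[1]=1+1=2, deg[2]=1+0=1, deg[3]=1+0=1, deg[4]=1+0=1, deg[5]=1+1=2, deg[6]=1+3=4, deg[7]=1+1=2, deg[8]=1+0=1, deg[9]=1+2=3, deg[10]=1+1=2, deg[11]=1+0=1, deg[12]=1+1=2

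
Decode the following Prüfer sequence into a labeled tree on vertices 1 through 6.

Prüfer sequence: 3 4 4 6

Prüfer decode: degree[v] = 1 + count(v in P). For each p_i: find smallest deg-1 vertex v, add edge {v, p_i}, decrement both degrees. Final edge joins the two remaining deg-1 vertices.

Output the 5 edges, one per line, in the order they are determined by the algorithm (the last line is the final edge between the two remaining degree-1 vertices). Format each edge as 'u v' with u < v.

Initial degrees: {1:1, 2:1, 3:2, 4:3, 5:1, 6:2}
Step 1: smallest deg-1 vertex = 1, p_1 = 3. Add edge {1,3}. Now deg[1]=0, deg[3]=1.
Step 2: smallest deg-1 vertex = 2, p_2 = 4. Add edge {2,4}. Now deg[2]=0, deg[4]=2.
Step 3: smallest deg-1 vertex = 3, p_3 = 4. Add edge {3,4}. Now deg[3]=0, deg[4]=1.
Step 4: smallest deg-1 vertex = 4, p_4 = 6. Add edge {4,6}. Now deg[4]=0, deg[6]=1.
Final: two remaining deg-1 vertices are 5, 6. Add edge {5,6}.

Answer: 1 3
2 4
3 4
4 6
5 6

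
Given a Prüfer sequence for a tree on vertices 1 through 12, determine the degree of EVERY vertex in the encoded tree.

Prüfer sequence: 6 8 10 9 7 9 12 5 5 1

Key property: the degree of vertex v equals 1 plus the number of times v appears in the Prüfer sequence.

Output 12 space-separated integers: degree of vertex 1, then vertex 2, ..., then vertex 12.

p_1 = 6: count[6] becomes 1
p_2 = 8: count[8] becomes 1
p_3 = 10: count[10] becomes 1
p_4 = 9: count[9] becomes 1
p_5 = 7: count[7] becomes 1
p_6 = 9: count[9] becomes 2
p_7 = 12: count[12] becomes 1
p_8 = 5: count[5] becomes 1
p_9 = 5: count[5] becomes 2
p_10 = 1: count[1] becomes 1
Degrees (1 + count): deg[1]=1+1=2, deg[2]=1+0=1, deg[3]=1+0=1, deg[4]=1+0=1, deg[5]=1+2=3, deg[6]=1+1=2, deg[7]=1+1=2, deg[8]=1+1=2, deg[9]=1+2=3, deg[10]=1+1=2, deg[11]=1+0=1, deg[12]=1+1=2

Answer: 2 1 1 1 3 2 2 2 3 2 1 2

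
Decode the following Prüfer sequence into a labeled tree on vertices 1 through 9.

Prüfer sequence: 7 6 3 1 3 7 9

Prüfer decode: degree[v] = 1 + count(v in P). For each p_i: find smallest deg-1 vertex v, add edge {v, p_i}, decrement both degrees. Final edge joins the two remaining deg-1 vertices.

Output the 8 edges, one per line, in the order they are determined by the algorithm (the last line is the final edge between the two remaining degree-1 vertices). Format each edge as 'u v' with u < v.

Initial degrees: {1:2, 2:1, 3:3, 4:1, 5:1, 6:2, 7:3, 8:1, 9:2}
Step 1: smallest deg-1 vertex = 2, p_1 = 7. Add edge {2,7}. Now deg[2]=0, deg[7]=2.
Step 2: smallest deg-1 vertex = 4, p_2 = 6. Add edge {4,6}. Now deg[4]=0, deg[6]=1.
Step 3: smallest deg-1 vertex = 5, p_3 = 3. Add edge {3,5}. Now deg[5]=0, deg[3]=2.
Step 4: smallest deg-1 vertex = 6, p_4 = 1. Add edge {1,6}. Now deg[6]=0, deg[1]=1.
Step 5: smallest deg-1 vertex = 1, p_5 = 3. Add edge {1,3}. Now deg[1]=0, deg[3]=1.
Step 6: smallest deg-1 vertex = 3, p_6 = 7. Add edge {3,7}. Now deg[3]=0, deg[7]=1.
Step 7: smallest deg-1 vertex = 7, p_7 = 9. Add edge {7,9}. Now deg[7]=0, deg[9]=1.
Final: two remaining deg-1 vertices are 8, 9. Add edge {8,9}.

Answer: 2 7
4 6
3 5
1 6
1 3
3 7
7 9
8 9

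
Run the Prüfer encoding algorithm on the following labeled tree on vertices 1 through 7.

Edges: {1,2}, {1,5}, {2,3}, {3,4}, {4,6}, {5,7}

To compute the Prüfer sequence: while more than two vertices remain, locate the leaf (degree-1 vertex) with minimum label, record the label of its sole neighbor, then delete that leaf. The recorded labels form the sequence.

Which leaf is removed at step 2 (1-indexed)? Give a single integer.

Step 1: current leaves = {6,7}. Remove leaf 6 (neighbor: 4).
Step 2: current leaves = {4,7}. Remove leaf 4 (neighbor: 3).

Answer: 4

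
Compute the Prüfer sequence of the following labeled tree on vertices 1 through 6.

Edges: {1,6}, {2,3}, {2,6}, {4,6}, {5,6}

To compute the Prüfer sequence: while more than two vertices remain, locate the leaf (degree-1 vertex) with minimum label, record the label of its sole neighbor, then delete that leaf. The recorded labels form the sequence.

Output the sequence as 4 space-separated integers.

Answer: 6 2 6 6

Derivation:
Step 1: leaves = {1,3,4,5}. Remove smallest leaf 1, emit neighbor 6.
Step 2: leaves = {3,4,5}. Remove smallest leaf 3, emit neighbor 2.
Step 3: leaves = {2,4,5}. Remove smallest leaf 2, emit neighbor 6.
Step 4: leaves = {4,5}. Remove smallest leaf 4, emit neighbor 6.
Done: 2 vertices remain (5, 6). Sequence = [6 2 6 6]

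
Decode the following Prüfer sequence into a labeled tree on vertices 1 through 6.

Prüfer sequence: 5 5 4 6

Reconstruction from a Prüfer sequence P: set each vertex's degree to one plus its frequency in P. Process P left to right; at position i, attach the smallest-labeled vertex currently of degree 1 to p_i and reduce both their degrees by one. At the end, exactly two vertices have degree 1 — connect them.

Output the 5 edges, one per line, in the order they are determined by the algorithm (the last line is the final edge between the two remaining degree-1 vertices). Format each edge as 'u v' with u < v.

Initial degrees: {1:1, 2:1, 3:1, 4:2, 5:3, 6:2}
Step 1: smallest deg-1 vertex = 1, p_1 = 5. Add edge {1,5}. Now deg[1]=0, deg[5]=2.
Step 2: smallest deg-1 vertex = 2, p_2 = 5. Add edge {2,5}. Now deg[2]=0, deg[5]=1.
Step 3: smallest deg-1 vertex = 3, p_3 = 4. Add edge {3,4}. Now deg[3]=0, deg[4]=1.
Step 4: smallest deg-1 vertex = 4, p_4 = 6. Add edge {4,6}. Now deg[4]=0, deg[6]=1.
Final: two remaining deg-1 vertices are 5, 6. Add edge {5,6}.

Answer: 1 5
2 5
3 4
4 6
5 6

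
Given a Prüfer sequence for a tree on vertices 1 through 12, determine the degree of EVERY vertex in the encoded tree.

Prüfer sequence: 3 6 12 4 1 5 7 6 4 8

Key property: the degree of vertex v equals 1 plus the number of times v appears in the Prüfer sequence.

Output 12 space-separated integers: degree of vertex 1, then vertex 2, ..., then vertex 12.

p_1 = 3: count[3] becomes 1
p_2 = 6: count[6] becomes 1
p_3 = 12: count[12] becomes 1
p_4 = 4: count[4] becomes 1
p_5 = 1: count[1] becomes 1
p_6 = 5: count[5] becomes 1
p_7 = 7: count[7] becomes 1
p_8 = 6: count[6] becomes 2
p_9 = 4: count[4] becomes 2
p_10 = 8: count[8] becomes 1
Degrees (1 + count): deg[1]=1+1=2, deg[2]=1+0=1, deg[3]=1+1=2, deg[4]=1+2=3, deg[5]=1+1=2, deg[6]=1+2=3, deg[7]=1+1=2, deg[8]=1+1=2, deg[9]=1+0=1, deg[10]=1+0=1, deg[11]=1+0=1, deg[12]=1+1=2

Answer: 2 1 2 3 2 3 2 2 1 1 1 2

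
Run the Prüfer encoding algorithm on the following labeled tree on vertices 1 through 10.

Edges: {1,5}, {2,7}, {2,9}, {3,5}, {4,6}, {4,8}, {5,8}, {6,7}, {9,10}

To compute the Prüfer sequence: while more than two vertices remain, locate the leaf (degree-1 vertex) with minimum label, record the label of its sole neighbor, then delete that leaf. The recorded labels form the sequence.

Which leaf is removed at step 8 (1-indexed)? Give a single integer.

Answer: 2

Derivation:
Step 1: current leaves = {1,3,10}. Remove leaf 1 (neighbor: 5).
Step 2: current leaves = {3,10}. Remove leaf 3 (neighbor: 5).
Step 3: current leaves = {5,10}. Remove leaf 5 (neighbor: 8).
Step 4: current leaves = {8,10}. Remove leaf 8 (neighbor: 4).
Step 5: current leaves = {4,10}. Remove leaf 4 (neighbor: 6).
Step 6: current leaves = {6,10}. Remove leaf 6 (neighbor: 7).
Step 7: current leaves = {7,10}. Remove leaf 7 (neighbor: 2).
Step 8: current leaves = {2,10}. Remove leaf 2 (neighbor: 9).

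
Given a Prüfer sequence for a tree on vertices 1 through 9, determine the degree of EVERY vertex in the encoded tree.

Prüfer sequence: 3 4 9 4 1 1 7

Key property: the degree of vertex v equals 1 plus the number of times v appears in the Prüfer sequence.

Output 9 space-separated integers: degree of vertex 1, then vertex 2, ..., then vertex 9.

Answer: 3 1 2 3 1 1 2 1 2

Derivation:
p_1 = 3: count[3] becomes 1
p_2 = 4: count[4] becomes 1
p_3 = 9: count[9] becomes 1
p_4 = 4: count[4] becomes 2
p_5 = 1: count[1] becomes 1
p_6 = 1: count[1] becomes 2
p_7 = 7: count[7] becomes 1
Degrees (1 + count): deg[1]=1+2=3, deg[2]=1+0=1, deg[3]=1+1=2, deg[4]=1+2=3, deg[5]=1+0=1, deg[6]=1+0=1, deg[7]=1+1=2, deg[8]=1+0=1, deg[9]=1+1=2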